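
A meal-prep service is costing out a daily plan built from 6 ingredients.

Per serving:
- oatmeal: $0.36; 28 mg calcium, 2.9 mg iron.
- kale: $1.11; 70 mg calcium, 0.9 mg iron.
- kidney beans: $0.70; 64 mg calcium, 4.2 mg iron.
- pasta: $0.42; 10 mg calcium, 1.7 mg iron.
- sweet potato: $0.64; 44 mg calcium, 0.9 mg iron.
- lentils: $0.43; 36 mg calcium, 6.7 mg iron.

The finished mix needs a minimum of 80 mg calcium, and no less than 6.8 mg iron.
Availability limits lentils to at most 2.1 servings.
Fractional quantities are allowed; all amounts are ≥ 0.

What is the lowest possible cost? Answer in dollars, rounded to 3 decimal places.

$0.888

Let x1 = servings of oatmeal, x2 = servings of kale, x3 = servings of kidney beans, x4 = servings of pasta, x5 = servings of sweet potato, x6 = servings of lentils.
Minimise 0.36x1 + 1.11x2 + 0.7x3 + 0.42x4 + 0.64x5 + 0.43x6 with:
  28x1 + 70x2 + 64x3 + 10x4 + 44x5 + 36x6 ≥ 80   (calcium)
  2.9x1 + 0.9x2 + 4.2x3 + 1.7x4 + 0.9x5 + 6.7x6 ≥ 6.8   (iron)
  x6 ≤ 2.1
  x1, x2, x3, x4, x5, x6 ≥ 0.
The cheapest feasible vertex uses only kidney beans, lentils; oatmeal, kale, pasta, sweet potato are not used. The calcium and iron requirements are met with equality.
Solving gives x3 = 1.049, x6 = 0.3573.
Objective = 0.7·1.049 + 0.43·0.3573 = 0.88794.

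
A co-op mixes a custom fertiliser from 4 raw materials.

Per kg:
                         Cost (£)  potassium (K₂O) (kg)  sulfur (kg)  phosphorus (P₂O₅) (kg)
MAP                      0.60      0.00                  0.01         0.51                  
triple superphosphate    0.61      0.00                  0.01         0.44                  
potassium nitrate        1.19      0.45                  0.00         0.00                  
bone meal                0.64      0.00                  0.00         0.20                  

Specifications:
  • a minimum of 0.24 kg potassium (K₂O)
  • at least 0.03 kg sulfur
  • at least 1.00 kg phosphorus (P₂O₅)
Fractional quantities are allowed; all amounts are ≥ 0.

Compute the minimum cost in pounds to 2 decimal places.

£2.43

Let x1 = kg of MAP, x2 = kg of triple superphosphate, x3 = kg of potassium nitrate, x4 = kg of bone meal.
min 0.6x1 + 0.61x2 + 1.19x3 + 0.64x4 s.t.:
  0.45x3 ≥ 0.24   (potassium (K₂O))
  0.01x1 + 0.01x2 ≥ 0.03   (sulfur)
  0.51x1 + 0.44x2 + 0.2x4 ≥ 1   (phosphorus (P₂O₅))
  x1, x2, x3, x4 ≥ 0.
The optimal basis is {MAP, potassium nitrate}; triple superphosphate, bone meal drop out. Binding constraints: potassium (K₂O) and sulfur.
Optimal quantities: MAP = 3 kg, potassium nitrate = 0.5333 kg.
Total cost: 0.6·3 + 1.19·0.5333 = 2.4346.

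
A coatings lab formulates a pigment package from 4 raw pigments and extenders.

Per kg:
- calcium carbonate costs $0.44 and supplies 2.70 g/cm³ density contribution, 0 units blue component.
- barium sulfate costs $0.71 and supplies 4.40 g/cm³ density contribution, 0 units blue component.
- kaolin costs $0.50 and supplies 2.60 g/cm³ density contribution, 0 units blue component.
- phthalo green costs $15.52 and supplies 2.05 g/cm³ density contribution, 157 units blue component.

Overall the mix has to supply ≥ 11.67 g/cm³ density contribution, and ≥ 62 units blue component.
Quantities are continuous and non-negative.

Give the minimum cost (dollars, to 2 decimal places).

$7.88

This is a linear program. Let x1 = kg of calcium carbonate, x2 = kg of barium sulfate, x3 = kg of kaolin, x4 = kg of phthalo green.
Minimize 0.44x1 + 0.71x2 + 0.5x3 + 15.52x4 with:
  2.7x1 + 4.4x2 + 2.6x3 + 2.05x4 ≥ 11.67   (density contribution)
  157x4 ≥ 62   (blue component)
  x1, x2, x3, x4 ≥ 0.
The minimum-cost mix takes nothing from calcium carbonate, kaolin — only barium sulfate, phthalo green. The density contribution and blue component requirements are met with equality.
So barium sulfate = 2.468 kg, phthalo green = 0.3949 kg.
Objective = 0.71·2.468 + 15.52·0.3949 = 7.8811.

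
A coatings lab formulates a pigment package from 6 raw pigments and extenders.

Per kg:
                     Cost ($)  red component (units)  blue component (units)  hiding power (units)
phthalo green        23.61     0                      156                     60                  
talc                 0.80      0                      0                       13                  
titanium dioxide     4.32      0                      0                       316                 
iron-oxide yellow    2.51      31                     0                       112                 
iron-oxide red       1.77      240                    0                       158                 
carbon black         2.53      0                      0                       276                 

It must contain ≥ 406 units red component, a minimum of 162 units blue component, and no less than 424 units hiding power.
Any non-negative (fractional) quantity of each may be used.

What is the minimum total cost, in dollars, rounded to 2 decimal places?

Let x1 = kg of phthalo green, x2 = kg of talc, x3 = kg of titanium dioxide, x4 = kg of iron-oxide yellow, x5 = kg of iron-oxide red, x6 = kg of carbon black.
Minimise 23.61x1 + 0.8x2 + 4.32x3 + 2.51x4 + 1.77x5 + 2.53x6 subject to:
  31x4 + 240x5 ≥ 406   (red component)
  156x1 ≥ 162   (blue component)
  60x1 + 13x2 + 316x3 + 112x4 + 158x5 + 276x6 ≥ 424   (hiding power)
  x1, x2, x3, x4, x5, x6 ≥ 0.
The minimum-cost mix takes nothing from talc, titanium dioxide, iron-oxide yellow — only phthalo green, iron-oxide red, carbon black. The red component, blue component, hiding power requirements are met with equality.
Solving gives x1 = 1.0385, x5 = 1.6917, x6 = 0.34206.
Cost = 23.61·1.0385 + 1.77·1.6917 + 2.53·0.34206 = 28.3787.

$28.38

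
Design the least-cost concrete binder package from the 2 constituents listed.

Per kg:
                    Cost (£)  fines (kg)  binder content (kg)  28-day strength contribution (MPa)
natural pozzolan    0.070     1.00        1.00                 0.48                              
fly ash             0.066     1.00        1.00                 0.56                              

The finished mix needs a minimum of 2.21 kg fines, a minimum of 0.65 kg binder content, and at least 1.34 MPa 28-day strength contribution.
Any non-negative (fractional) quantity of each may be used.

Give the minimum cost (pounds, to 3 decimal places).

£0.158

This is a linear program. Let x1 = kg of natural pozzolan, x2 = kg of fly ash.
min 0.07x1 + 0.066x2 subject to:
  1x1 + 1x2 ≥ 2.21   (fines)
  1x1 + 1x2 ≥ 0.65   (binder content)
  0.48x1 + 0.56x2 ≥ 1.34   (28-day strength contribution)
  x1, x2 ≥ 0.
The optimal basis is {fly ash}; natural pozzolan drops out. Binding constraint: 28-day strength contribution.
Solving gives x2 = 2.393.
Cost = 0.066·2.393 = 0.15794.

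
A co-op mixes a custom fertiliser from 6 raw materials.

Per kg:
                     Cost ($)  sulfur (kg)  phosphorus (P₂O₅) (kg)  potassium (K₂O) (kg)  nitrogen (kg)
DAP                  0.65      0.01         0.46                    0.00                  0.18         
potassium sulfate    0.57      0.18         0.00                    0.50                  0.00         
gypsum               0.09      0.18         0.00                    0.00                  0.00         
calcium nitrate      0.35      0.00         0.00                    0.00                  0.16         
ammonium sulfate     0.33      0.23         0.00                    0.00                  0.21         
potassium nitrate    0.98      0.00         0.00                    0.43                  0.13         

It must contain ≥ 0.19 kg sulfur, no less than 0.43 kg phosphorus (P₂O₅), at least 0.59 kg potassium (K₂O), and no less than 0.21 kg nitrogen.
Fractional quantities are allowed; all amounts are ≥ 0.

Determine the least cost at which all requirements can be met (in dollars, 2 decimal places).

$1.35

Treat it as an LP. Let x1 = kg of DAP, x2 = kg of potassium sulfate, x3 = kg of gypsum, x4 = kg of calcium nitrate, x5 = kg of ammonium sulfate, x6 = kg of potassium nitrate.
min 0.65x1 + 0.57x2 + 0.09x3 + 0.35x4 + 0.33x5 + 0.98x6 subject to:
  0.01x1 + 0.18x2 + 0.18x3 + 0.23x5 ≥ 0.19   (sulfur)
  0.46x1 ≥ 0.43   (phosphorus (P₂O₅))
  0.5x2 + 0.43x6 ≥ 0.59   (potassium (K₂O))
  0.18x1 + 0.16x4 + 0.21x5 + 0.13x6 ≥ 0.21   (nitrogen)
  x1, x2, x3, x4, x5, x6 ≥ 0.
The cheapest feasible vertex uses only DAP, potassium sulfate, ammonium sulfate; gypsum, calcium nitrate, potassium nitrate are not used. The phosphorus (P₂O₅), potassium (K₂O), nitrogen requirements are met with equality.
Optimal quantities: DAP = 0.9348 kg, potassium sulfate = 1.18 kg, ammonium sulfate = 0.1988 kg.
Hence cost = 0.65·0.9348 + 0.57·1.18 + 0.33·0.1988 = $1.3458.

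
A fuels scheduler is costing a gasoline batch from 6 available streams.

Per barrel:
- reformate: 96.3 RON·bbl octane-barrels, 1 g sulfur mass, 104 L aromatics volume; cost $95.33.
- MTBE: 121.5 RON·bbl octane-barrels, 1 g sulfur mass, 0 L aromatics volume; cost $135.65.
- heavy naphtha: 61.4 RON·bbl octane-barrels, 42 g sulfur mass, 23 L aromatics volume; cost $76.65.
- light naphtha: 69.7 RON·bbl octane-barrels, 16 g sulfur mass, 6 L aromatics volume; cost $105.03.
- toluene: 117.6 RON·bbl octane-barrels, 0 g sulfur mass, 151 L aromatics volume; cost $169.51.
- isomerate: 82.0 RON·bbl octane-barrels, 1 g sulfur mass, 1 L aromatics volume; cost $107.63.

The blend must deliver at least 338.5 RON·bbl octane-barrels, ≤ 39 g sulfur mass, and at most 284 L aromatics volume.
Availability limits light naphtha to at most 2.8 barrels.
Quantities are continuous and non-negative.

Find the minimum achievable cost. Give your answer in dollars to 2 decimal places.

$344.65

Set it up as a linear program. Let x1 = barrels of reformate, x2 = barrels of MTBE, x3 = barrels of heavy naphtha, x4 = barrels of light naphtha, x5 = barrels of toluene, x6 = barrels of isomerate.
Minimize 95.33x1 + 135.65x2 + 76.65x3 + 105.03x4 + 169.51x5 + 107.63x6 subject to:
  96.3x1 + 121.5x2 + 61.4x3 + 69.7x4 + 117.6x5 + 82x6 ≥ 338.5   (octane-barrels)
  1x1 + 1x2 + 42x3 + 16x4 + 1x6 ≤ 39   (sulfur mass)
  104x1 + 23x3 + 6x4 + 151x5 + 1x6 ≤ 284   (aromatics volume)
  x4 ≤ 2.8
  x1, x2, x3, x4, x5, x6 ≥ 0.
At the optimum only reformate, MTBE are positive (heavy naphtha, light naphtha, toluene, isomerate = 0). Binding constraints: octane-barrels and aromatics volume.
Optimal quantities: reformate = 2.7308 barrels, MTBE = 0.62162 barrels.
Total cost: 95.33·2.7308 + 135.65·0.62162 = 344.6499.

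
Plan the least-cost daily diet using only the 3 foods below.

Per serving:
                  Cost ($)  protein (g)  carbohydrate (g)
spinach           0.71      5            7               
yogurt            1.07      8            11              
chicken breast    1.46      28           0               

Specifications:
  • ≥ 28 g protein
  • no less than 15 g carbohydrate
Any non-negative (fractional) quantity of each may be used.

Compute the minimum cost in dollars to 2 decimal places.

$2.35

Let x1 = servings of spinach, x2 = servings of yogurt, x3 = servings of chicken breast.
min 0.71x1 + 1.07x2 + 1.46x3 s.t.:
  5x1 + 8x2 + 28x3 ≥ 28   (protein)
  7x1 + 11x2 ≥ 15   (carbohydrate)
  x1, x2, x3 ≥ 0.
The minimum-cost mix takes nothing from spinach — only yogurt, chicken breast. Binding constraints: protein and carbohydrate.
So yogurt = 1.364 servings, chicken breast = 0.6104 servings.
Objective = 1.07·1.364 + 1.46·0.6104 = 2.3507.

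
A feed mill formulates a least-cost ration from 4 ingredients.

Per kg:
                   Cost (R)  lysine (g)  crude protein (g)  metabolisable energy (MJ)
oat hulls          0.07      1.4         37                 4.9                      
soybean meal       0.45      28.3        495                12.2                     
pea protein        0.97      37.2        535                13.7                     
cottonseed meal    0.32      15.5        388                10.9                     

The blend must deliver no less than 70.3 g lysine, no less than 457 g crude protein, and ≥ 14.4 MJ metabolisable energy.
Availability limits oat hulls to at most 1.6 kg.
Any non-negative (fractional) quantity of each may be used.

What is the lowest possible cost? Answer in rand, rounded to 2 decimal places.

R1.12

Let x1 = kg of oat hulls, x2 = kg of soybean meal, x3 = kg of pea protein, x4 = kg of cottonseed meal.
Minimize 0.07x1 + 0.45x2 + 0.97x3 + 0.32x4 s.t.:
  1.4x1 + 28.3x2 + 37.2x3 + 15.5x4 ≥ 70.3   (lysine)
  37x1 + 495x2 + 535x3 + 388x4 ≥ 457   (crude protein)
  4.9x1 + 12.2x2 + 13.7x3 + 10.9x4 ≥ 14.4   (metabolisable energy)
  x1 ≤ 1.6
  x1, x2, x3, x4 ≥ 0.
The cheapest feasible vertex uses only soybean meal; oat hulls, pea protein, cottonseed meal are not used. The lysine requirement is met with equality.
Solving gives x2 = 2.484.
Total cost: 0.45·2.484 = 1.1178.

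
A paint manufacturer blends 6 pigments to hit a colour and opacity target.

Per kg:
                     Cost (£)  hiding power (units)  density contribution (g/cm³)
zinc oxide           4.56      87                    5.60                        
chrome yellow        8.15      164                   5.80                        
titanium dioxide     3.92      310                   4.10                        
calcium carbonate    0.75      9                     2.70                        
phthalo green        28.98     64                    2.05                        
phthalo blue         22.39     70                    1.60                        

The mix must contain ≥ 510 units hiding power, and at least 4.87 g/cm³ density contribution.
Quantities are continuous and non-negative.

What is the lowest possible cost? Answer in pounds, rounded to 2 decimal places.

Treat it as an LP. Let x1 = kg of zinc oxide, x2 = kg of chrome yellow, x3 = kg of titanium dioxide, x4 = kg of calcium carbonate, x5 = kg of phthalo green, x6 = kg of phthalo blue.
Minimise 4.56x1 + 8.15x2 + 3.92x3 + 0.75x4 + 28.98x5 + 22.39x6 s.t.:
  87x1 + 164x2 + 310x3 + 9x4 + 64x5 + 70x6 ≥ 510   (hiding power)
  5.6x1 + 5.8x2 + 4.1x3 + 2.7x4 + 2.05x5 + 1.6x6 ≥ 4.87   (density contribution)
  x1, x2, x3, x4, x5, x6 ≥ 0.
At the optimum only titanium dioxide is positive (zinc oxide, chrome yellow, calcium carbonate, phthalo green, phthalo blue = 0). Binding constraint: hiding power.
Optimal quantities: titanium dioxide = 1.645 kg.
Cost = 3.92·1.645 = 6.4484.

£6.45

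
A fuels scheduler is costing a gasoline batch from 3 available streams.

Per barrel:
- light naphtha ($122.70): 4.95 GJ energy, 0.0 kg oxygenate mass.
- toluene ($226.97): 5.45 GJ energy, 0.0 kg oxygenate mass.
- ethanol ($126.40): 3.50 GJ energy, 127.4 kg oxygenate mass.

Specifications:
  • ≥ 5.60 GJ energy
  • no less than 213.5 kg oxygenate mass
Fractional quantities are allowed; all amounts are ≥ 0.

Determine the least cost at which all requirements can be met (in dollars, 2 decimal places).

Set it up as a linear program. Let x1 = barrels of light naphtha, x2 = barrels of toluene, x3 = barrels of ethanol.
Minimise 122.7x1 + 226.97x2 + 126.4x3 with:
  4.95x1 + 5.45x2 + 3.5x3 ≥ 5.6   (energy)
  127.4x3 ≥ 213.5   (oxygenate mass)
  x1, x2, x3 ≥ 0.
The minimum-cost mix takes nothing from light naphtha, toluene — only ethanol. The oxygenate mass requirement is met with equality.
So ethanol = 1.6758 barrels.
Objective = 126.4·1.6758 = 211.8211.

$211.82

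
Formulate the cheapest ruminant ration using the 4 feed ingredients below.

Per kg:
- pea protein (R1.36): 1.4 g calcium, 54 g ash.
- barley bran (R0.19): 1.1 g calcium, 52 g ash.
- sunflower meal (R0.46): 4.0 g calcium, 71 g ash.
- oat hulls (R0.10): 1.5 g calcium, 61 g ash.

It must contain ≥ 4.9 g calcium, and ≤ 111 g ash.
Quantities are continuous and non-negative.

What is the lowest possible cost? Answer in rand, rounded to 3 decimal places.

R0.513

Let x1 = kg of pea protein, x2 = kg of barley bran, x3 = kg of sunflower meal, x4 = kg of oat hulls.
Minimize 1.36x1 + 0.19x2 + 0.46x3 + 0.1x4 s.t.:
  1.4x1 + 1.1x2 + 4x3 + 1.5x4 ≥ 4.9   (calcium)
  54x1 + 52x2 + 71x3 + 61x4 ≤ 111   (ash)
  x1, x2, x3, x4 ≥ 0.
The cheapest feasible vertex uses only sunflower meal, oat hulls; pea protein, barley bran are not used. There the calcium and ash constraints are tight.
That vertex is x3 = 0.9629, x4 = 0.6989.
Hence cost = 0.46·0.9629 + 0.1·0.6989 = R0.51282.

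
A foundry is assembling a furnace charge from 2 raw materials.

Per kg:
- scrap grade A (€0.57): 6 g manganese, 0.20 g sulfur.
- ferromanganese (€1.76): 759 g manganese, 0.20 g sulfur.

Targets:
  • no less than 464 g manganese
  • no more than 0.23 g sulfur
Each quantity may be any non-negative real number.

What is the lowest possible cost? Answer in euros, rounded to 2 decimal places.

Set it up as a linear program. Let x1 = kg of scrap grade A, x2 = kg of ferromanganese.
Minimize 0.57x1 + 1.76x2 subject to:
  6x1 + 759x2 ≥ 464   (manganese)
  0.2x1 + 0.2x2 ≤ 0.23   (sulfur)
  x1, x2 ≥ 0.
The optimal basis is {ferromanganese}; scrap grade A drops out. There the manganese constraint is tight.
So ferromanganese = 0.6113 kg.
Objective = 1.76·0.6113 = 1.0759.

€1.08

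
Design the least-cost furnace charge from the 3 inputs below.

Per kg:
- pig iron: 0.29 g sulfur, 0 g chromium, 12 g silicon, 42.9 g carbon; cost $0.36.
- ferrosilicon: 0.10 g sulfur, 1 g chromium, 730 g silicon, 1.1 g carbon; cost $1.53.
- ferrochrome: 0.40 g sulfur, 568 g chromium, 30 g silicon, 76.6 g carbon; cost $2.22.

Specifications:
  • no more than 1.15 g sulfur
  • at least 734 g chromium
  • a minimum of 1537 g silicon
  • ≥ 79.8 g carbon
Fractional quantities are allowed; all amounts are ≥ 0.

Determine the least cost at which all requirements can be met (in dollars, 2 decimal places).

$6.00

This is a linear program. Let x1 = kg of pig iron, x2 = kg of ferrosilicon, x3 = kg of ferrochrome.
Minimise 0.36x1 + 1.53x2 + 2.22x3 with:
  0.29x1 + 0.1x2 + 0.4x3 ≤ 1.15   (sulfur)
  1x2 + 568x3 ≥ 734   (chromium)
  12x1 + 730x2 + 30x3 ≥ 1537   (silicon)
  42.9x1 + 1.1x2 + 76.6x3 ≥ 79.8   (carbon)
  x1, x2, x3 ≥ 0.
The cheapest feasible vertex uses only ferrosilicon, ferrochrome; pig iron is not used. Binding constraints: chromium and silicon.
So ferrosilicon = 2.053 kg, ferrochrome = 1.289 kg.
Total cost: 1.53·2.053 + 2.22·1.289 = 6.0027.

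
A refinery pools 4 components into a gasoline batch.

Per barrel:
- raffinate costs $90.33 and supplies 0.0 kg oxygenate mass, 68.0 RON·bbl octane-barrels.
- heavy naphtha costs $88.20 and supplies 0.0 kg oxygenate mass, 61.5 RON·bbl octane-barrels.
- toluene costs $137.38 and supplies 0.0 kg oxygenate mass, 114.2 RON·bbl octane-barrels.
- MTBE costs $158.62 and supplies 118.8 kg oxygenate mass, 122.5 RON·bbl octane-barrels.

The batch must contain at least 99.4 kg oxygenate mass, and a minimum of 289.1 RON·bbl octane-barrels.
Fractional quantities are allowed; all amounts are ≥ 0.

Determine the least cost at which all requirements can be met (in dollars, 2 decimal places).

$357.20

Treat it as an LP. Let x1 = barrels of raffinate, x2 = barrels of heavy naphtha, x3 = barrels of toluene, x4 = barrels of MTBE.
Minimize 90.33x1 + 88.2x2 + 137.38x3 + 158.62x4 with:
  118.8x4 ≥ 99.4   (oxygenate mass)
  68x1 + 61.5x2 + 114.2x3 + 122.5x4 ≥ 289.1   (octane-barrels)
  x1, x2, x3, x4 ≥ 0.
The optimal basis is {toluene, MTBE}; raffinate, heavy naphtha drop out. The oxygenate mass and octane-barrels requirements are met with equality.
Solving gives x3 = 1.634, x4 = 0.8367.
Hence cost = 137.38·1.634 + 158.62·0.8367 = $357.1963.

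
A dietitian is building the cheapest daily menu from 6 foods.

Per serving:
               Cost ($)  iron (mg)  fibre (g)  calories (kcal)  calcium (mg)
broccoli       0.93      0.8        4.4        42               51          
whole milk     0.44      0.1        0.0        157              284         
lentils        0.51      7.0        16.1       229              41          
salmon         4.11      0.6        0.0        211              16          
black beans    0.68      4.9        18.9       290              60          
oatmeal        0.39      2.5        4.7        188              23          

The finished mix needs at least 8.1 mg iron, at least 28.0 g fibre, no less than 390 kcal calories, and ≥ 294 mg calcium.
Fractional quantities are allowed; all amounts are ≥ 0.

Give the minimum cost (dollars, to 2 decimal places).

Set it up as a linear program. Let x1 = servings of broccoli, x2 = servings of whole milk, x3 = servings of lentils, x4 = servings of salmon, x5 = servings of black beans, x6 = servings of oatmeal.
Minimize 0.93x1 + 0.44x2 + 0.51x3 + 4.11x4 + 0.68x5 + 0.39x6 subject to:
  0.8x1 + 0.1x2 + 7x3 + 0.6x4 + 4.9x5 + 2.5x6 ≥ 8.1   (iron)
  4.4x1 + 16.1x3 + 18.9x5 + 4.7x6 ≥ 28   (fibre)
  42x1 + 157x2 + 229x3 + 211x4 + 290x5 + 188x6 ≥ 390   (calories)
  51x1 + 284x2 + 41x3 + 16x4 + 60x5 + 23x6 ≥ 294   (calcium)
  x1, x2, x3, x4, x5, x6 ≥ 0.
The optimal basis is {whole milk, lentils}; broccoli, salmon, black beans, oatmeal drop out. The fibre and calcium requirements are met with equality.
So whole milk = 0.7841 servings, lentils = 1.739 servings.
Total cost: 0.44·0.7841 + 0.51·1.739 = 1.2319.

$1.23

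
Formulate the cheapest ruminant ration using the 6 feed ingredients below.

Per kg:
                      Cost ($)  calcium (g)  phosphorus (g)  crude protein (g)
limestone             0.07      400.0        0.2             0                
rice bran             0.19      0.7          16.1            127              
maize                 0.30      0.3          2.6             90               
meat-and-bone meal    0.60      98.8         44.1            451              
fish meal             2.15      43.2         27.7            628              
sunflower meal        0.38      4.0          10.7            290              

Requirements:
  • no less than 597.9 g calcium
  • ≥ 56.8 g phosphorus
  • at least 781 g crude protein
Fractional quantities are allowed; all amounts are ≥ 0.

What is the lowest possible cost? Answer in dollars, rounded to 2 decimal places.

Let x1 = kg of limestone, x2 = kg of rice bran, x3 = kg of maize, x4 = kg of meat-and-bone meal, x5 = kg of fish meal, x6 = kg of sunflower meal.
min 0.07x1 + 0.19x2 + 0.3x3 + 0.6x4 + 2.15x5 + 0.38x6 subject to:
  400x1 + 0.7x2 + 0.3x3 + 98.8x4 + 43.2x5 + 4x6 ≥ 597.9   (calcium)
  0.2x1 + 16.1x2 + 2.6x3 + 44.1x4 + 27.7x5 + 10.7x6 ≥ 56.8   (phosphorus)
  127x2 + 90x3 + 451x4 + 628x5 + 290x6 ≥ 781   (crude protein)
  x1, x2, x3, x4, x5, x6 ≥ 0.
The minimum-cost mix takes nothing from rice bran, maize, fish meal, sunflower meal — only limestone, meat-and-bone meal. Binding constraints: calcium and crude protein.
Solving gives x1 = 1.067, x4 = 1.732.
Objective = 0.07·1.067 + 0.6·1.732 = 1.1139.

$1.11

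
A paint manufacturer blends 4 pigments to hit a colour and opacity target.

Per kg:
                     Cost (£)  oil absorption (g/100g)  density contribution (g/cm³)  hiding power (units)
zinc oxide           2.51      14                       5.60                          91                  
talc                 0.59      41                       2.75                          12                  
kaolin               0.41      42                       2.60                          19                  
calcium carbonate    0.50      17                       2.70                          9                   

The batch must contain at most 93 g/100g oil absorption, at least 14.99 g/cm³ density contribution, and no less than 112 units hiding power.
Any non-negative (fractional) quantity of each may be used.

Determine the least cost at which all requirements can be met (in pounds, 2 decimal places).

Let x1 = kg of zinc oxide, x2 = kg of talc, x3 = kg of kaolin, x4 = kg of calcium carbonate.
Minimise 2.51x1 + 0.59x2 + 0.41x3 + 0.5x4 with:
  14x1 + 41x2 + 42x3 + 17x4 ≤ 93   (oil absorption)
  5.6x1 + 2.75x2 + 2.6x3 + 2.7x4 ≥ 14.99   (density contribution)
  91x1 + 12x2 + 19x3 + 9x4 ≥ 112   (hiding power)
  x1, x2, x3, x4 ≥ 0.
The optimal basis is {zinc oxide, kaolin, calcium carbonate}; talc drops out. There the oil absorption, density contribution, hiding power constraints are tight.
So zinc oxide = 0.7736 kg, kaolin = 0.5878 kg, calcium carbonate = 3.381 kg.
Cost = 2.51·0.7736 + 0.41·0.5878 + 0.5·3.381 = 3.8732.

£3.87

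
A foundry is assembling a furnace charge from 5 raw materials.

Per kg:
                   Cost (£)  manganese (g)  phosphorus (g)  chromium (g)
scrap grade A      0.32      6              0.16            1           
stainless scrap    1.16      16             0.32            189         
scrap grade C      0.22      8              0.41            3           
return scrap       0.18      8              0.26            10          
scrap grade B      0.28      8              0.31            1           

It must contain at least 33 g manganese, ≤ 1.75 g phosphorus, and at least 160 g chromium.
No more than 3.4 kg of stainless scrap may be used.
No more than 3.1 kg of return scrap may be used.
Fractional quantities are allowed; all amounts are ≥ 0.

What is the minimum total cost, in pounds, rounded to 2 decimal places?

£1.30

Let x1 = kg of scrap grade A, x2 = kg of stainless scrap, x3 = kg of scrap grade C, x4 = kg of return scrap, x5 = kg of scrap grade B.
Minimize 0.32x1 + 1.16x2 + 0.22x3 + 0.18x4 + 0.28x5 s.t.:
  6x1 + 16x2 + 8x3 + 8x4 + 8x5 ≥ 33   (manganese)
  0.16x1 + 0.32x2 + 0.41x3 + 0.26x4 + 0.31x5 ≤ 1.75   (phosphorus)
  1x1 + 189x2 + 3x3 + 10x4 + 1x5 ≥ 160   (chromium)
  x2 ≤ 3.4
  x4 ≤ 3.1
  x1, x2, x3, x4, x5 ≥ 0.
At the optimum only stainless scrap, return scrap are positive (scrap grade A, scrap grade C, scrap grade B = 0). There the manganese and chromium constraints are tight.
That vertex is x2 = 0.7027, x4 = 2.72.
Objective = 1.16·0.7027 + 0.18·2.72 = 1.3047.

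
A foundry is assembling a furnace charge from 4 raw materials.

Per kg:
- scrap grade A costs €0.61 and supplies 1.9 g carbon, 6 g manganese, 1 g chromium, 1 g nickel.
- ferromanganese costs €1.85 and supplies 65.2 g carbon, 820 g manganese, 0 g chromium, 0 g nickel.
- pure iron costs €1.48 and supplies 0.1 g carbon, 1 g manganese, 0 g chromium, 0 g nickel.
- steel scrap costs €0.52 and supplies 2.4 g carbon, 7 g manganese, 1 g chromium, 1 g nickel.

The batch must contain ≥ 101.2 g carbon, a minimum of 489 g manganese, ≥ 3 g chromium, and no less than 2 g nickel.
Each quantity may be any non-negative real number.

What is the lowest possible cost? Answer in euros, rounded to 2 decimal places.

Set it up as a linear program. Let x1 = kg of scrap grade A, x2 = kg of ferromanganese, x3 = kg of pure iron, x4 = kg of steel scrap.
Minimize 0.61x1 + 1.85x2 + 1.48x3 + 0.52x4 s.t.:
  1.9x1 + 65.2x2 + 0.1x3 + 2.4x4 ≥ 101.2   (carbon)
  6x1 + 820x2 + 1x3 + 7x4 ≥ 489   (manganese)
  1x1 + 1x4 ≥ 3   (chromium)
  1x1 + 1x4 ≥ 2   (nickel)
  x1, x2, x3, x4 ≥ 0.
The cheapest feasible vertex uses only ferromanganese, steel scrap; scrap grade A, pure iron are not used. There the carbon and chromium constraints are tight.
So ferromanganese = 1.442 kg, steel scrap = 3 kg.
Hence cost = 1.85·1.442 + 0.52·3 = €4.2277.

€4.23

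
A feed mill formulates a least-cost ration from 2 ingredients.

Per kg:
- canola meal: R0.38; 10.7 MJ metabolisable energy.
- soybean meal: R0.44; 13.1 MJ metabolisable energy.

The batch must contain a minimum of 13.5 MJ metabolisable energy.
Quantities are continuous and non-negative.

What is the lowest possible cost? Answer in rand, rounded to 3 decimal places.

R0.453

This is a linear program. Let x1 = kg of canola meal, x2 = kg of soybean meal.
Minimise 0.38x1 + 0.44x2 with:
  10.7x1 + 13.1x2 ≥ 13.5   (metabolisable energy)
  x1, x2 ≥ 0.
The cheapest feasible vertex uses only soybean meal; canola meal is not used. There the metabolisable energy constraint is tight.
That vertex is x2 = 1.0305.
Cost = 0.44·1.0305 = 0.45342.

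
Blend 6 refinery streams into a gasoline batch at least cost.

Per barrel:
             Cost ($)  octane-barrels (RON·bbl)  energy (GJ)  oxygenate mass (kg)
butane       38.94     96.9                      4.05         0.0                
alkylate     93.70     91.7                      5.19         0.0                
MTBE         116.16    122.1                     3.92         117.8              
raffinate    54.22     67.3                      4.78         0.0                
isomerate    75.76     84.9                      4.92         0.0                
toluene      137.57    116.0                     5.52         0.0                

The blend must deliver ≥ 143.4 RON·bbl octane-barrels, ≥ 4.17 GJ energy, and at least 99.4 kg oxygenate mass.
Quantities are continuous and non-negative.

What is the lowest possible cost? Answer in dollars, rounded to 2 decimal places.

Let x1 = barrels of butane, x2 = barrels of alkylate, x3 = barrels of MTBE, x4 = barrels of raffinate, x5 = barrels of isomerate, x6 = barrels of toluene.
Minimize 38.94x1 + 93.7x2 + 116.16x3 + 54.22x4 + 75.76x5 + 137.57x6 s.t.:
  96.9x1 + 91.7x2 + 122.1x3 + 67.3x4 + 84.9x5 + 116x6 ≥ 143.4   (octane-barrels)
  4.05x1 + 5.19x2 + 3.92x3 + 4.78x4 + 4.92x5 + 5.52x6 ≥ 4.17   (energy)
  117.8x3 ≥ 99.4   (oxygenate mass)
  x1, x2, x3, x4, x5, x6 ≥ 0.
The optimal basis is {butane, MTBE}; alkylate, raffinate, isomerate, toluene drop out. Binding constraints: octane-barrels and oxygenate mass.
So butane = 0.4166 barrels, MTBE = 0.8438 barrels.
Hence cost = 38.94·0.4166 + 116.16·0.8438 = $114.2382.

$114.24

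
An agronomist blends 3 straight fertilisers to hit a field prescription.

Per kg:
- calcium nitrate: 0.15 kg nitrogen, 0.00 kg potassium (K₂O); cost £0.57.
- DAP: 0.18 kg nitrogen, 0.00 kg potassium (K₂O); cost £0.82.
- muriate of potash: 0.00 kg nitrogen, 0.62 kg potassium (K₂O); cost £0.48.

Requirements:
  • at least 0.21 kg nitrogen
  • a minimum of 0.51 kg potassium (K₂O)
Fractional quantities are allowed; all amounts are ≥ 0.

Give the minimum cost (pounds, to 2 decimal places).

Set it up as a linear program. Let x1 = kg of calcium nitrate, x2 = kg of DAP, x3 = kg of muriate of potash.
min 0.57x1 + 0.82x2 + 0.48x3 with:
  0.15x1 + 0.18x2 ≥ 0.21   (nitrogen)
  0.62x3 ≥ 0.51   (potassium (K₂O))
  x1, x2, x3 ≥ 0.
The cheapest feasible vertex uses only calcium nitrate, muriate of potash; DAP is not used. Binding constraints: nitrogen and potassium (K₂O).
That vertex is x1 = 1.4, x3 = 0.8226.
Hence cost = 0.57·1.4 + 0.48·0.8226 = £1.1928.

£1.19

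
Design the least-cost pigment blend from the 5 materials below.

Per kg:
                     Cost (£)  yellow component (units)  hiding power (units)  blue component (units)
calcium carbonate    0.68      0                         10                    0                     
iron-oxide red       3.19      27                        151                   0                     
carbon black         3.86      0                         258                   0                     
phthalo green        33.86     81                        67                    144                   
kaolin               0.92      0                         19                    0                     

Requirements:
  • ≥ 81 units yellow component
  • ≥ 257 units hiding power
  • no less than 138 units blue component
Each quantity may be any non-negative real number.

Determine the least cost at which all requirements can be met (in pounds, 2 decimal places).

Treat it as an LP. Let x1 = kg of calcium carbonate, x2 = kg of iron-oxide red, x3 = kg of carbon black, x4 = kg of phthalo green, x5 = kg of kaolin.
min 0.68x1 + 3.19x2 + 3.86x3 + 33.86x4 + 0.92x5 with:
  27x2 + 81x4 ≥ 81   (yellow component)
  10x1 + 151x2 + 258x3 + 67x4 + 19x5 ≥ 257   (hiding power)
  144x4 ≥ 138   (blue component)
  x1, x2, x3, x4, x5 ≥ 0.
The cheapest feasible vertex uses only iron-oxide red, carbon black, phthalo green; calcium carbonate, kaolin are not used. The yellow component, hiding power, blue component requirements are met with equality.
Optimal quantities: iron-oxide red = 0.125 kg, carbon black = 0.6741 kg, phthalo green = 0.9583 kg.
Cost = 3.19·0.125 + 3.86·0.6741 + 33.86·0.9583 = 35.4488.

£35.45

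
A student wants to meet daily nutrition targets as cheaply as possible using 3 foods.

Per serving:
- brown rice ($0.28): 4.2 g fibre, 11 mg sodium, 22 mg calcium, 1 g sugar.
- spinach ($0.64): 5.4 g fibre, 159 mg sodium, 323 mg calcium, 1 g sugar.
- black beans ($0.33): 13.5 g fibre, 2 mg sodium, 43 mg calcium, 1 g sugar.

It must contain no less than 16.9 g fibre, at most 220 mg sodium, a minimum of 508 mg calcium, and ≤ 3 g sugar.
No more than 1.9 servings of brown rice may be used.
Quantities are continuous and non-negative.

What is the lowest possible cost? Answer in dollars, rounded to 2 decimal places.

Treat it as an LP. Let x1 = servings of brown rice, x2 = servings of spinach, x3 = servings of black beans.
min 0.28x1 + 0.64x2 + 0.33x3 s.t.:
  4.2x1 + 5.4x2 + 13.5x3 ≥ 16.9   (fibre)
  11x1 + 159x2 + 2x3 ≤ 220   (sodium)
  22x1 + 323x2 + 43x3 ≥ 508   (calcium)
  1x1 + 1x2 + 1x3 ≤ 3   (sugar)
  x1 ≤ 1.9
  x1, x2, x3 ≥ 0.
The cheapest feasible vertex uses only spinach, black beans; brown rice is not used. The sodium and calcium requirements are met with equality.
That vertex is x2 = 1.364, x3 = 1.569.
Cost = 0.64·1.364 + 0.33·1.569 = 1.3907.

$1.39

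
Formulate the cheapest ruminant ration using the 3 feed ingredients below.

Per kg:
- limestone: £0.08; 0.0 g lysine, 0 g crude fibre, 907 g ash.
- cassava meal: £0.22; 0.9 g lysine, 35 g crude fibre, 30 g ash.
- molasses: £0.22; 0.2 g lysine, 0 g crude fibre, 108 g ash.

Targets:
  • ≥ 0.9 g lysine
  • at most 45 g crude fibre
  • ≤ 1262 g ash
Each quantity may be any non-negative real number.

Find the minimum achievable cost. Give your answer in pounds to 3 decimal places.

Let x1 = kg of limestone, x2 = kg of cassava meal, x3 = kg of molasses.
min 0.08x1 + 0.22x2 + 0.22x3 subject to:
  0.9x2 + 0.2x3 ≥ 0.9   (lysine)
  35x2 ≤ 45   (crude fibre)
  907x1 + 30x2 + 108x3 ≤ 1262   (ash)
  x1, x2, x3 ≥ 0.
The minimum-cost mix takes nothing from limestone, molasses — only cassava meal. The lysine requirement is met with equality.
That vertex is x2 = 1.
Objective = 0.22·1 = 0.22000.

£0.220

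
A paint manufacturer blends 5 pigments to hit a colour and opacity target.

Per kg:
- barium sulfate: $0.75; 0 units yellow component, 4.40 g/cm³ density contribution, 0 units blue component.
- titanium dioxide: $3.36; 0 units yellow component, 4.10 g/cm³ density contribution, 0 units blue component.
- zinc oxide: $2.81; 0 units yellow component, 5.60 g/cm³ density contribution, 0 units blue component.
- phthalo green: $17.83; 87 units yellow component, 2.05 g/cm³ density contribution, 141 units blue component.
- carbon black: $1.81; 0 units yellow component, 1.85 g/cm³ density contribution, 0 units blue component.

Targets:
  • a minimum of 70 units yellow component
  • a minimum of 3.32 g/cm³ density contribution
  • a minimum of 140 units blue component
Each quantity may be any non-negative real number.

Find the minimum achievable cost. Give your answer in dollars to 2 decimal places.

$17.92

Let x1 = kg of barium sulfate, x2 = kg of titanium dioxide, x3 = kg of zinc oxide, x4 = kg of phthalo green, x5 = kg of carbon black.
min 0.75x1 + 3.36x2 + 2.81x3 + 17.83x4 + 1.81x5 subject to:
  87x4 ≥ 70   (yellow component)
  4.4x1 + 4.1x2 + 5.6x3 + 2.05x4 + 1.85x5 ≥ 3.32   (density contribution)
  141x4 ≥ 140   (blue component)
  x1, x2, x3, x4, x5 ≥ 0.
At the optimum only barium sulfate, phthalo green are positive (titanium dioxide, zinc oxide, carbon black = 0). The density contribution and blue component requirements are met with equality.
Optimal quantities: barium sulfate = 0.2919 kg, phthalo green = 0.9929 kg.
Cost = 0.75·0.2919 + 17.83·0.9929 = 17.9223.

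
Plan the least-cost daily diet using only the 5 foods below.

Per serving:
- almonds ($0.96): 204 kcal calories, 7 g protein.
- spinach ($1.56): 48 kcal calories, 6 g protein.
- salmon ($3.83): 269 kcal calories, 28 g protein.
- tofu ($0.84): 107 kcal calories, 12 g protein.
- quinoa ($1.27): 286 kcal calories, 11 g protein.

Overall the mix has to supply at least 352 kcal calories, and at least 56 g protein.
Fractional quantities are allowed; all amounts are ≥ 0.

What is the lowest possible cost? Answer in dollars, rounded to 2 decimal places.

Set it up as a linear program. Let x1 = servings of almonds, x2 = servings of spinach, x3 = servings of salmon, x4 = servings of tofu, x5 = servings of quinoa.
Minimise 0.96x1 + 1.56x2 + 3.83x3 + 0.84x4 + 1.27x5 subject to:
  204x1 + 48x2 + 269x3 + 107x4 + 286x5 ≥ 352   (calories)
  7x1 + 6x2 + 28x3 + 12x4 + 11x5 ≥ 56   (protein)
  x1, x2, x3, x4, x5 ≥ 0.
The cheapest feasible vertex uses only tofu; almonds, spinach, salmon, quinoa are not used. There the protein constraint is tight.
So tofu = 4.667 servings.
Total cost: 0.84·4.667 = 3.9203.

$3.92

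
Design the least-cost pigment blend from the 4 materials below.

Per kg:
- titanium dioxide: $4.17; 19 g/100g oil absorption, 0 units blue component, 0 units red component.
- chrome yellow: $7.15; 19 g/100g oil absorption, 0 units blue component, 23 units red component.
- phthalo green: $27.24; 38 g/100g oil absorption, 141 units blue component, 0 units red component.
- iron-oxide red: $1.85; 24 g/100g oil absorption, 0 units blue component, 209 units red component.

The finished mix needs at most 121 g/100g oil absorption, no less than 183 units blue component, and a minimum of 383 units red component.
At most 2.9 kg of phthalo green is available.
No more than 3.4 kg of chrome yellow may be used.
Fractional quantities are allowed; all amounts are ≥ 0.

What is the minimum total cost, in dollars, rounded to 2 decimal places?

$38.74

Set it up as a linear program. Let x1 = kg of titanium dioxide, x2 = kg of chrome yellow, x3 = kg of phthalo green, x4 = kg of iron-oxide red.
min 4.17x1 + 7.15x2 + 27.24x3 + 1.85x4 with:
  19x1 + 19x2 + 38x3 + 24x4 ≤ 121   (oil absorption)
  141x3 ≥ 183   (blue component)
  23x2 + 209x4 ≥ 383   (red component)
  x3 ≤ 2.9
  x2 ≤ 3.4
  x1, x2, x3, x4 ≥ 0.
The cheapest feasible vertex uses only phthalo green, iron-oxide red; titanium dioxide, chrome yellow are not used. The blue component and red component requirements are met with equality.
That vertex is x3 = 1.2979, x4 = 1.8325.
Total cost: 27.24·1.2979 + 1.85·1.8325 = 38.7449.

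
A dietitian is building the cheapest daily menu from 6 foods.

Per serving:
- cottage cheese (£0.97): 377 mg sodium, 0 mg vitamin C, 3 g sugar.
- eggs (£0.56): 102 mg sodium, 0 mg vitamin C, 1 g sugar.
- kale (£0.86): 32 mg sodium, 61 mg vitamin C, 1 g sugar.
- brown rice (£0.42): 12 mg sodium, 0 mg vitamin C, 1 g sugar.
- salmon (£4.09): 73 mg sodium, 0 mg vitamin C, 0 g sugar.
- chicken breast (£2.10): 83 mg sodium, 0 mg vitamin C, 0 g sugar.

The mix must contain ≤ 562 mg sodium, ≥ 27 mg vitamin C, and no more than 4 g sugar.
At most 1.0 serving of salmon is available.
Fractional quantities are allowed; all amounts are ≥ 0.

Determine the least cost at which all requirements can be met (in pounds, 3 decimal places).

£0.381

Treat it as an LP. Let x1 = servings of cottage cheese, x2 = servings of eggs, x3 = servings of kale, x4 = servings of brown rice, x5 = servings of salmon, x6 = servings of chicken breast.
Minimize 0.97x1 + 0.56x2 + 0.86x3 + 0.42x4 + 4.09x5 + 2.1x6 with:
  377x1 + 102x2 + 32x3 + 12x4 + 73x5 + 83x6 ≤ 562   (sodium)
  61x3 ≥ 27   (vitamin C)
  3x1 + 1x2 + 1x3 + 1x4 ≤ 4   (sugar)
  x5 ≤ 1
  x1, x2, x3, x4, x5, x6 ≥ 0.
At the optimum only kale is positive (cottage cheese, eggs, brown rice, salmon, chicken breast = 0). The vitamin C requirement is met with equality.
Optimal quantities: kale = 0.4426 servings.
Total cost: 0.86·0.4426 = 0.38064.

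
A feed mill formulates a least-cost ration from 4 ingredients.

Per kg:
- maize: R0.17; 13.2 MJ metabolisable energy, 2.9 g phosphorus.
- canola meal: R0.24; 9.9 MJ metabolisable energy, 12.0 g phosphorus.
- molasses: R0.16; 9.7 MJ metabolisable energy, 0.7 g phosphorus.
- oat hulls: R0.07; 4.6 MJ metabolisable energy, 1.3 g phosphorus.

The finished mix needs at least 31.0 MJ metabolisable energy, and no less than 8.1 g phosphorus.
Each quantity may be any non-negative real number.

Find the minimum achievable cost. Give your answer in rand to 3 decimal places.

R0.414

Let x1 = kg of maize, x2 = kg of canola meal, x3 = kg of molasses, x4 = kg of oat hulls.
min 0.17x1 + 0.24x2 + 0.16x3 + 0.07x4 subject to:
  13.2x1 + 9.9x2 + 9.7x3 + 4.6x4 ≥ 31   (metabolisable energy)
  2.9x1 + 12x2 + 0.7x3 + 1.3x4 ≥ 8.1   (phosphorus)
  x1, x2, x3, x4 ≥ 0.
The minimum-cost mix takes nothing from molasses, oat hulls — only maize, canola meal. There the metabolisable energy and phosphorus constraints are tight.
That vertex is x1 = 2.25, x2 = 0.1312.
Hence cost = 0.17·2.25 + 0.24·0.1312 = R0.41399.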